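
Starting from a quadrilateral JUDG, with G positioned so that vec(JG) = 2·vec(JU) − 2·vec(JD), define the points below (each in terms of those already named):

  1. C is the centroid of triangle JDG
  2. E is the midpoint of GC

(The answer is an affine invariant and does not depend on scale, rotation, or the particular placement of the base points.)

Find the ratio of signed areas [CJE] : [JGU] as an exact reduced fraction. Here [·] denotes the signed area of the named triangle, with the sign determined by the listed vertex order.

[CJE]:[JGU] = 1/6

Assign J = (0, 0), U = (1, 0), D = (0, 1), G = (2, -2) — the answer is frame-independent, so this choice is without loss of generality.
1. C is the centroid of triangle JDG ⇒ C = (2/3, -1/3)
2. E is the midpoint of GC ⇒ E = (4/3, -7/6)
2·[CJE] = 1/3, 2·[JGU] = 2
[CJE]:[JGU] = 1/3:2 = 1/6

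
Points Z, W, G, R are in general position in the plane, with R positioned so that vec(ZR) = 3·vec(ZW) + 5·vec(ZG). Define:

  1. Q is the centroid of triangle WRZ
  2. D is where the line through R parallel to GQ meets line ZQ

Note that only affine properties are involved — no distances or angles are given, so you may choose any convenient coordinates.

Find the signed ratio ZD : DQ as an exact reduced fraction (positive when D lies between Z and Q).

ZD:DQ = -7/5

Assign Z = (0, 0), W = (1, 0), G = (0, 1), R = (3, 5) — the answer is frame-independent, so this choice is without loss of generality.
1. Q is the centroid of triangle WRZ ⇒ Q = (4/3, 5/3)
2. D is where the line through R parallel to GQ meets line ZQ ⇒ D = (14/3, 35/6)
D = Z + t·(Q−Z) with t = 7/2, so ZD:DQ = t:(1−t) = 7/2:-5/2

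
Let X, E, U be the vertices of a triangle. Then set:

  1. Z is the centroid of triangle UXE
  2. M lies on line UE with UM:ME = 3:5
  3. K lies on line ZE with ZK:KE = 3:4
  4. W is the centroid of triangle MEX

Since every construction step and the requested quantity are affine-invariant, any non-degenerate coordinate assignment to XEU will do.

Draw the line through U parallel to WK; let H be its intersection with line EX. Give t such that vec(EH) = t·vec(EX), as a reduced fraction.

Set X = (0, 0), E = (1, 0), U = (0, 1); any affine frame gives the same invariant.
1. Z is the centroid of triangle UXE ⇒ Z = (1/3, 1/3)
2. M lies on line UE with UM:ME = 3:5 ⇒ M = (3/8, 5/8)
3. K lies on line ZE with ZK:KE = 3:4 ⇒ K = (13/21, 4/21)
4. W is the centroid of triangle MEX ⇒ W = (11/24, 5/24)
through U parallel to WK: direction (9/56, -1/56); meets EX at H = (9, 0)
H = E + t·(X−E) with t = -8

t = -8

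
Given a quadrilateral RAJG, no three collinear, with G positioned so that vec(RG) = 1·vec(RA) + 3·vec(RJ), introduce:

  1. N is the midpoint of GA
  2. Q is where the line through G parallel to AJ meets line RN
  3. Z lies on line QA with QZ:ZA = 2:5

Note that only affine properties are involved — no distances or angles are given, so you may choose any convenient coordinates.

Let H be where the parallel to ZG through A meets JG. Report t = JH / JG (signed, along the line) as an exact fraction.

t = 2/5

Set R = (0, 0), A = (1, 0), J = (0, 1), G = (1, 3); any affine frame gives the same invariant.
1. N is the midpoint of GA ⇒ N = (1, 3/2)
2. Q is where the line through G parallel to AJ meets line RN ⇒ Q = (8/5, 12/5)
3. Z lies on line QA with QZ:ZA = 2:5 ⇒ Z = (10/7, 12/7)
through A parallel to ZG: direction (-3/7, 9/7); meets JG at H = (2/5, 9/5)
H = J + t·(G−J) with t = 2/5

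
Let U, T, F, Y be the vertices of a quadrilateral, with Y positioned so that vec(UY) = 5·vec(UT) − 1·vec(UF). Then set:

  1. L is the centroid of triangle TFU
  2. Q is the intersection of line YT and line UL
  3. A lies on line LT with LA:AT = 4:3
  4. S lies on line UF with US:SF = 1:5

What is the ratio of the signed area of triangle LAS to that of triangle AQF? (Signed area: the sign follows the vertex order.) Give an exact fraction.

Set U = (0, 0), T = (1, 0), F = (0, 1), Y = (5, -1); any affine frame gives the same invariant.
1. L is the centroid of triangle TFU ⇒ L = (1/3, 1/3)
2. Q is the intersection of line YT and line UL ⇒ Q = (1/5, 1/5)
3. A lies on line LT with LA:AT = 4:3 ⇒ A = (5/7, 1/7)
4. S lies on line UF with US:SF = 1:5 ⇒ S = (0, 1/6)
2·[LAS] = -8/63, 2·[AQF] = -2/5
[LAS]:[AQF] = -8/63:-2/5 = 20/63

[LAS]:[AQF] = 20/63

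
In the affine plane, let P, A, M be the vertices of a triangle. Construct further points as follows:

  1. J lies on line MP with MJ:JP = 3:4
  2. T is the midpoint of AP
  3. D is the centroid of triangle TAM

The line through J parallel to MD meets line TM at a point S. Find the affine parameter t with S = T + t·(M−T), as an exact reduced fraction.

Choose coordinates P = (0, 0), A = (1, 0), M = (0, 1).
1. J lies on line MP with MJ:JP = 3:4 ⇒ J = (0, 4/7)
2. T is the midpoint of AP ⇒ T = (1/2, 0)
3. D is the centroid of triangle TAM ⇒ D = (1/2, 1/3)
through J parallel to MD: direction (1/2, -2/3); meets TM at S = (9/14, -2/7)
S = T + t·(M−T) with t = -2/7

t = -2/7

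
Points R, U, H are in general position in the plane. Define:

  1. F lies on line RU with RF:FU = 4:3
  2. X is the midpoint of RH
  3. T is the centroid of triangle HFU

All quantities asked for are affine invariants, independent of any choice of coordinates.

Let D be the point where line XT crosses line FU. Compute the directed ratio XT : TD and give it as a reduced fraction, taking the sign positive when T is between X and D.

Set R = (0, 0), U = (1, 0), H = (0, 1); any affine frame gives the same invariant.
1. F lies on line RU with RF:FU = 4:3 ⇒ F = (4/7, 0)
2. X is the midpoint of RH ⇒ X = (0, 1/2)
3. T is the centroid of triangle HFU ⇒ T = (11/21, 1/3)
line XT meets FU at D = (11/7, 0)
T = X + t·(D−X) with t = 1/3, so XT:TD = 1/3:2/3

XT:TD = 1/2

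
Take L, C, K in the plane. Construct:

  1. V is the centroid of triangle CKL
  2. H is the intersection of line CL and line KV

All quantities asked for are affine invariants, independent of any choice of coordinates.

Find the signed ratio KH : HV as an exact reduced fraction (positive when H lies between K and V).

Choose coordinates L = (0, 0), C = (1, 0), K = (0, 1).
1. V is the centroid of triangle CKL ⇒ V = (1/3, 1/3)
2. H is the intersection of line CL and line KV ⇒ H = (1/2, 0)
H = K + t·(V−K) with t = 3/2, so KH:HV = t:(1−t) = 3/2:-1/2

KH:HV = -3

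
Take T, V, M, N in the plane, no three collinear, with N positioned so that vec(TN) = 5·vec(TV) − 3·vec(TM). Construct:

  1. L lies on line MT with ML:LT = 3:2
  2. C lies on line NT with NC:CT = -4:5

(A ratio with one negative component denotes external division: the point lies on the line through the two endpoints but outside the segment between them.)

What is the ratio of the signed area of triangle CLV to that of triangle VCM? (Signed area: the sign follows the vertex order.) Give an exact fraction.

Set T = (0, 0), V = (1, 0), M = (0, 1), N = (5, -3); any affine frame gives the same invariant.
1. L lies on line MT with ML:LT = 3:2 ⇒ L = (0, 2/5)
2. C lies on line NT with NC:CT = -4:5 ⇒ C = (25, -15)
2·[CLV] = -27/5, 2·[VCM] = 9
[CLV]:[VCM] = -27/5:9 = -3/5

[CLV]:[VCM] = -3/5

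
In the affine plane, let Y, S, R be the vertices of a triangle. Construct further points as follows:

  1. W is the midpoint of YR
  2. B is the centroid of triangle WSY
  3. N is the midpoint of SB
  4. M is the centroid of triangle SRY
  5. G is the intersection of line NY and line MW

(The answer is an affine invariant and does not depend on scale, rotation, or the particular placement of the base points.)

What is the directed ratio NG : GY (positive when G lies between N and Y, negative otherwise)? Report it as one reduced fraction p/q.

NG:GY = -1/6

Set Y = (0, 0), S = (1, 0), R = (0, 1); any affine frame gives the same invariant.
1. W is the midpoint of YR ⇒ W = (0, 1/2)
2. B is the centroid of triangle WSY ⇒ B = (1/3, 1/6)
3. N is the midpoint of SB ⇒ N = (2/3, 1/12)
4. M is the centroid of triangle SRY ⇒ M = (1/3, 1/3)
5. G is the intersection of line NY and line MW ⇒ G = (4/5, 1/10)
G = N + t·(Y−N) with t = -1/5, so NG:GY = t:(1−t) = -1/5:6/5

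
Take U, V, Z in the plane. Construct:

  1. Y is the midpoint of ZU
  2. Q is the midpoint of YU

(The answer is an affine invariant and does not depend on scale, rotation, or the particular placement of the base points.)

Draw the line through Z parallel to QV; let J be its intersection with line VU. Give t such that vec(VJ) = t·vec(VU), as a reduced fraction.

t = -3

Set U = (0, 0), V = (1, 0), Z = (0, 1); any affine frame gives the same invariant.
1. Y is the midpoint of ZU ⇒ Y = (0, 1/2)
2. Q is the midpoint of YU ⇒ Q = (0, 1/4)
through Z parallel to QV: direction (1, -1/4); meets VU at J = (4, 0)
J = V + t·(U−V) with t = -3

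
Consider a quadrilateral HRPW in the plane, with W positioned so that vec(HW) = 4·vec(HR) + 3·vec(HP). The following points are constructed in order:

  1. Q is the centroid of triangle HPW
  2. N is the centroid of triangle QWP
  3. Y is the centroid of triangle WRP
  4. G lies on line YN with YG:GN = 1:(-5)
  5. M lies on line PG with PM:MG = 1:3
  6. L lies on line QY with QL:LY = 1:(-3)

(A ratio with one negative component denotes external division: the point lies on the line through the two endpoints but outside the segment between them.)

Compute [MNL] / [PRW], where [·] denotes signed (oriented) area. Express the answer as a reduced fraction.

Choose coordinates H = (0, 0), R = (1, 0), P = (0, 1), W = (4, 3).
1. Q is the centroid of triangle HPW ⇒ Q = (4/3, 4/3)
2. N is the centroid of triangle QWP ⇒ N = (16/9, 16/9)
3. Y is the centroid of triangle WRP ⇒ Y = (5/3, 4/3)
4. G lies on line YN with YG:GN = 1:(-5) ⇒ G = (59/36, 11/9)
5. M lies on line PG with PM:MG = 1:3 ⇒ M = (59/144, 19/18)
6. L lies on line QY with QL:LY = 1:(-3) ⇒ L = (7/6, 4/3)
2·[MNL] = -1/6, 2·[PRW] = 6
[MNL]:[PRW] = -1/6:6 = -1/36

[MNL]:[PRW] = -1/36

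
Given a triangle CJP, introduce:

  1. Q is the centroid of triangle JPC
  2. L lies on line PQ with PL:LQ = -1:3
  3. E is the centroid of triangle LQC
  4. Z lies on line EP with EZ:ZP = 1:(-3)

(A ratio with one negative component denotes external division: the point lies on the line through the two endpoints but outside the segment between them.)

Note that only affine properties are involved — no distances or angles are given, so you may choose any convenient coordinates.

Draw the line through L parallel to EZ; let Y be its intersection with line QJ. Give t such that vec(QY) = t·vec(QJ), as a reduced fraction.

Work in coordinates with C = (0, 0), J = (1, 0), P = (0, 1).
1. Q is the centroid of triangle JPC ⇒ Q = (1/3, 1/3)
2. L lies on line PQ with PL:LQ = -1:3 ⇒ L = (-1/6, 4/3)
3. E is the centroid of triangle LQC ⇒ E = (1/18, 5/9)
4. Z lies on line EP with EZ:ZP = 1:(-3) ⇒ Z = (1/12, 1/3)
through L parallel to EZ: direction (1/36, -2/9); meets QJ at Y = (-1/15, 8/15)
Y = Q + t·(J−Q) with t = -3/5

t = -3/5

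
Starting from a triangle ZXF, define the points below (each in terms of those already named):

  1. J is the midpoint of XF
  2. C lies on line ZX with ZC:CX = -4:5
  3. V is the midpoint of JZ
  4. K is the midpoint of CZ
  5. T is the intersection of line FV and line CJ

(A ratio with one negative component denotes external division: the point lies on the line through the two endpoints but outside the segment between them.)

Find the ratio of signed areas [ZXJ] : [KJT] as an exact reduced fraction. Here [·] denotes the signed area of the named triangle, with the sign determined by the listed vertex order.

Choose coordinates Z = (0, 0), X = (1, 0), F = (0, 1).
1. J is the midpoint of XF ⇒ J = (1/2, 1/2)
2. C lies on line ZX with ZC:CX = -4:5 ⇒ C = (-4, 0)
3. V is the midpoint of JZ ⇒ V = (1/4, 1/4)
4. K is the midpoint of CZ ⇒ K = (-2, 0)
5. T is the intersection of line FV and line CJ ⇒ T = (5/28, 13/28)
2·[ZXJ] = 1/2, 2·[KJT] = 1/14
[ZXJ]:[KJT] = 1/2:1/14 = 7

[ZXJ]:[KJT] = 7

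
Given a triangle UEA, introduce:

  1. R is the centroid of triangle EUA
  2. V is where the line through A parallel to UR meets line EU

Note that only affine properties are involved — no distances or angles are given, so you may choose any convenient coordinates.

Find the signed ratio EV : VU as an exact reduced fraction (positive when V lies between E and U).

Work in coordinates with U = (0, 0), E = (1, 0), A = (0, 1).
1. R is the centroid of triangle EUA ⇒ R = (1/3, 1/3)
2. V is where the line through A parallel to UR meets line EU ⇒ V = (-1, 0)
V = E + t·(U−E) with t = 2, so EV:VU = t:(1−t) = 2:-1

EV:VU = -2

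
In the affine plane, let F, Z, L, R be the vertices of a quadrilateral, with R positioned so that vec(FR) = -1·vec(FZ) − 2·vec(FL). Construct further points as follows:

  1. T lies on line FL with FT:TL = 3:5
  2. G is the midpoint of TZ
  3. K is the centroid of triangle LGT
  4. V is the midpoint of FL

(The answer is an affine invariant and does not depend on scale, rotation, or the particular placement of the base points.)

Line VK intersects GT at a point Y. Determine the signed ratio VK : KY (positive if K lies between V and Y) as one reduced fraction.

Assign F = (0, 0), Z = (1, 0), L = (0, 1), R = (-1, -2) — the answer is frame-independent, so this choice is without loss of generality.
1. T lies on line FL with FT:TL = 3:5 ⇒ T = (0, 3/8)
2. G is the midpoint of TZ ⇒ G = (1/2, 3/16)
3. K is the centroid of triangle LGT ⇒ K = (1/6, 25/48)
4. V is the midpoint of FL ⇒ V = (0, 1/2)
line VK meets GT at Y = (-1/4, 15/32)
K = V + t·(Y−V) with t = -2/3, so VK:KY = -2/3:5/3

VK:KY = -2/5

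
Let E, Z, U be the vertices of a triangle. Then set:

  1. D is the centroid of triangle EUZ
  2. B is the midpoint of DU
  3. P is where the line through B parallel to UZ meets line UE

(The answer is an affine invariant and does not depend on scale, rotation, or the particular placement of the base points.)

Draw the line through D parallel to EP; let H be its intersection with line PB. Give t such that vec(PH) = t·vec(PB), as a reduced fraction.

t = 2

Set E = (0, 0), Z = (1, 0), U = (0, 1); any affine frame gives the same invariant.
1. D is the centroid of triangle EUZ ⇒ D = (1/3, 1/3)
2. B is the midpoint of DU ⇒ B = (1/6, 2/3)
3. P is where the line through B parallel to UZ meets line UE ⇒ P = (0, 5/6)
through D parallel to EP: direction (0, 5/6); meets PB at H = (1/3, 1/2)
H = P + t·(B−P) with t = 2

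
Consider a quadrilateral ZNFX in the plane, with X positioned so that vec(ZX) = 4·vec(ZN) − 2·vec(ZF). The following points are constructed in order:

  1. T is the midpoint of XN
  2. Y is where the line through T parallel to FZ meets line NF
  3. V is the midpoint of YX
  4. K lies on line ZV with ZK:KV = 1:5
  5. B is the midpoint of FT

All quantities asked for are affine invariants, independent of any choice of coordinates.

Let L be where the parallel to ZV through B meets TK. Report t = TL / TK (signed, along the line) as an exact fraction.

t = -17/18

Set Z = (0, 0), N = (1, 0), F = (0, 1), X = (4, -2); any affine frame gives the same invariant.
1. T is the midpoint of XN ⇒ T = (5/2, -1)
2. Y is where the line through T parallel to FZ meets line NF ⇒ Y = (5/2, -3/2)
3. V is the midpoint of YX ⇒ V = (13/4, -7/4)
4. K lies on line ZV with ZK:KV = 1:5 ⇒ K = (13/24, -7/24)
5. B is the midpoint of FT ⇒ B = (5/4, 0)
through B parallel to ZV: direction (13/4, -7/4); meets TK at L = (1879/432, -721/432)
L = T + t·(K−T) with t = -17/18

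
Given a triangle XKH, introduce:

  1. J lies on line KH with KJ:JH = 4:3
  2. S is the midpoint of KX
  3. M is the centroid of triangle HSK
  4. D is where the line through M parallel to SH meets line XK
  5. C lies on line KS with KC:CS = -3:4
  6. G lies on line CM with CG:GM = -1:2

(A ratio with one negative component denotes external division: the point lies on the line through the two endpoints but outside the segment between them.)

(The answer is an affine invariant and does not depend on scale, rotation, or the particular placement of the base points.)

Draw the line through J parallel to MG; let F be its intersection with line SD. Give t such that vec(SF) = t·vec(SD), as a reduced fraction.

t = 141/7

Set X = (0, 0), K = (1, 0), H = (0, 1); any affine frame gives the same invariant.
1. J lies on line KH with KJ:JH = 4:3 ⇒ J = (3/7, 4/7)
2. S is the midpoint of KX ⇒ S = (1/2, 0)
3. M is the centroid of triangle HSK ⇒ M = (1/2, 1/3)
4. D is where the line through M parallel to SH meets line XK ⇒ D = (2/3, 0)
5. C lies on line KS with KC:CS = -3:4 ⇒ C = (5/2, 0)
6. G lies on line CM with CG:GM = -1:2 ⇒ G = (9/2, -1/3)
through J parallel to MG: direction (4, -2/3); meets SD at F = (27/7, 0)
F = S + t·(D−S) with t = 141/7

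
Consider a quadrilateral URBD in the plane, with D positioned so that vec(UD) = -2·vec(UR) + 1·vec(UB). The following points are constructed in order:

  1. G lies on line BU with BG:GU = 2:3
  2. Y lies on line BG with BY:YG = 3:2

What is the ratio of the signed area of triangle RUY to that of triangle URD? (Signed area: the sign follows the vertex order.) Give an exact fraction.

Set U = (0, 0), R = (1, 0), B = (0, 1), D = (-2, 1); any affine frame gives the same invariant.
1. G lies on line BU with BG:GU = 2:3 ⇒ G = (0, 3/5)
2. Y lies on line BG with BY:YG = 3:2 ⇒ Y = (0, 19/25)
2·[RUY] = -19/25, 2·[URD] = 1
[RUY]:[URD] = -19/25:1 = -19/25

[RUY]:[URD] = -19/25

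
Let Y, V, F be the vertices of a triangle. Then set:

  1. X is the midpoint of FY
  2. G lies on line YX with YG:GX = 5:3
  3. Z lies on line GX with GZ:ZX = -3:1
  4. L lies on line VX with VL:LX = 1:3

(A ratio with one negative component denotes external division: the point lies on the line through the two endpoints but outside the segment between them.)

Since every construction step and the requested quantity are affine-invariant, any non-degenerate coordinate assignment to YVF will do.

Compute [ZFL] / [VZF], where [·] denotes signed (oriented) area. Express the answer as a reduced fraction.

[ZFL]:[VZF] = 3/4

Set Y = (0, 0), V = (1, 0), F = (0, 1); any affine frame gives the same invariant.
1. X is the midpoint of FY ⇒ X = (0, 1/2)
2. G lies on line YX with YG:GX = 5:3 ⇒ G = (0, 5/16)
3. Z lies on line GX with GZ:ZX = -3:1 ⇒ Z = (0, 19/32)
4. L lies on line VX with VL:LX = 1:3 ⇒ L = (3/4, 1/8)
2·[ZFL] = -39/128, 2·[VZF] = -13/32
[ZFL]:[VZF] = -39/128:-13/32 = 3/4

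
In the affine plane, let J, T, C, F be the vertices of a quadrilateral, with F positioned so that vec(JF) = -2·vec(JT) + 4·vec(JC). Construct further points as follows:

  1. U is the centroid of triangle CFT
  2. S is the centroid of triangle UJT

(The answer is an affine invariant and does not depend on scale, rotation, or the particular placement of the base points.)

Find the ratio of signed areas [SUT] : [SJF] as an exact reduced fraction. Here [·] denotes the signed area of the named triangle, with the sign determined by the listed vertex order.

Set J = (0, 0), T = (1, 0), C = (0, 1), F = (-2, 4); any affine frame gives the same invariant.
1. U is the centroid of triangle CFT ⇒ U = (-1/3, 5/3)
2. S is the centroid of triangle UJT ⇒ S = (2/9, 5/9)
2·[SUT] = -5/9, 2·[SJF] = -2
[SUT]:[SJF] = -5/9:-2 = 5/18

[SUT]:[SJF] = 5/18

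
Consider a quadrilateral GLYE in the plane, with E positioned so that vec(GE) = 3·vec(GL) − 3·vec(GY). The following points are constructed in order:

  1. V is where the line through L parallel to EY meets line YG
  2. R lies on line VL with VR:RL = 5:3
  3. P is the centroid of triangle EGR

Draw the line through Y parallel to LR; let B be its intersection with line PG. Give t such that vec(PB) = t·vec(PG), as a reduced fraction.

Assign G = (0, 0), L = (1, 0), Y = (0, 1), E = (3, -3) — the answer is frame-independent, so this choice is without loss of generality.
1. V is where the line through L parallel to EY meets line YG ⇒ V = (0, 4/3)
2. R lies on line VL with VR:RL = 5:3 ⇒ R = (5/8, 1/2)
3. P is the centroid of triangle EGR ⇒ P = (29/24, -5/6)
through Y parallel to LR: direction (-3/8, 1/2); meets PG at B = (87/56, -15/14)
B = P + t·(G−P) with t = -2/7

t = -2/7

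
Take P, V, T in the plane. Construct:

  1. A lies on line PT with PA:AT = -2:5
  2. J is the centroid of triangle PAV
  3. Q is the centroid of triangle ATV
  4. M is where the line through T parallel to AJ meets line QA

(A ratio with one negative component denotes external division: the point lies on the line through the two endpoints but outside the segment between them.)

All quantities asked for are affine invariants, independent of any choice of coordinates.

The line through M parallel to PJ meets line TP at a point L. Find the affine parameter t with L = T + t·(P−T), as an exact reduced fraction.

t = -10/3

Work in coordinates with P = (0, 0), V = (1, 0), T = (0, 1).
1. A lies on line PT with PA:AT = -2:5 ⇒ A = (0, -2/3)
2. J is the centroid of triangle PAV ⇒ J = (1/3, -2/9)
3. Q is the centroid of triangle ATV ⇒ Q = (1/3, 1/9)
4. M is where the line through T parallel to AJ meets line QA ⇒ M = (5/3, 29/9)
through M parallel to PJ: direction (1/3, -2/9); meets TP at L = (0, 13/3)
L = T + t·(P−T) with t = -10/3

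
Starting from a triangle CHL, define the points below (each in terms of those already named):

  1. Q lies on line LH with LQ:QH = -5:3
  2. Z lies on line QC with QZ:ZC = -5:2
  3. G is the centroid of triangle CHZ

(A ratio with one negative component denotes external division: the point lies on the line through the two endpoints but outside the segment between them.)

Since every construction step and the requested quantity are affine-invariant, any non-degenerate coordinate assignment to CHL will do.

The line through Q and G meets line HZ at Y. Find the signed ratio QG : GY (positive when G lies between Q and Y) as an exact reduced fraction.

Choose coordinates C = (0, 0), H = (1, 0), L = (0, 1).
1. Q lies on line LH with LQ:QH = -5:3 ⇒ Q = (5/2, -3/2)
2. Z lies on line QC with QZ:ZC = -5:2 ⇒ Z = (-5/3, 1)
3. G is the centroid of triangle CHZ ⇒ G = (-2/9, 1/3)
line QG meets HZ at Y = (-25/39, 8/13)
G = Q + t·(Y−Q) with t = 13/15, so QG:GY = 13/15:2/15

QG:GY = 13/2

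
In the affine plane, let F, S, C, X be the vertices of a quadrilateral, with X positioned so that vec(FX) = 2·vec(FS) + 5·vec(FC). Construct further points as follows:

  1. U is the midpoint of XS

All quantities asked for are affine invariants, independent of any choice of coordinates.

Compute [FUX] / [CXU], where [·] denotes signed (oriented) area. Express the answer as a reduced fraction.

Assign F = (0, 0), S = (1, 0), C = (0, 1), X = (2, 5) — the answer is frame-independent, so this choice is without loss of generality.
1. U is the midpoint of XS ⇒ U = (3/2, 5/2)
2·[FUX] = 5/2, 2·[CXU] = -3
[FUX]:[CXU] = 5/2:-3 = -5/6

[FUX]:[CXU] = -5/6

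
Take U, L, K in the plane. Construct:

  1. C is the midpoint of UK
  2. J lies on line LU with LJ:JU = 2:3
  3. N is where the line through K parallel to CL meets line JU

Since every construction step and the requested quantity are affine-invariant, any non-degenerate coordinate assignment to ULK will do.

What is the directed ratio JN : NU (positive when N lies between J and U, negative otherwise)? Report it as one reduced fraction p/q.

Choose coordinates U = (0, 0), L = (1, 0), K = (0, 1).
1. C is the midpoint of UK ⇒ C = (0, 1/2)
2. J lies on line LU with LJ:JU = 2:3 ⇒ J = (3/5, 0)
3. N is where the line through K parallel to CL meets line JU ⇒ N = (2, 0)
N = J + t·(U−J) with t = -7/3, so JN:NU = t:(1−t) = -7/3:10/3

JN:NU = -7/10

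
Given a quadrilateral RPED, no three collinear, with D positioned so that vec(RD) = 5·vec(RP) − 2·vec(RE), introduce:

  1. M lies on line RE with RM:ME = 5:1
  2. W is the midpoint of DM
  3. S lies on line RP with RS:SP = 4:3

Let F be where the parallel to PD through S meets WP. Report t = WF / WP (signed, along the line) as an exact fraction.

t = 16/7

Choose coordinates R = (0, 0), P = (1, 0), E = (0, 1), D = (5, -2).
1. M lies on line RE with RM:ME = 5:1 ⇒ M = (0, 5/6)
2. W is the midpoint of DM ⇒ W = (5/2, -7/12)
3. S lies on line RP with RS:SP = 4:3 ⇒ S = (4/7, 0)
through S parallel to PD: direction (4, -2); meets WP at F = (-13/14, 3/4)
F = W + t·(P−W) with t = 16/7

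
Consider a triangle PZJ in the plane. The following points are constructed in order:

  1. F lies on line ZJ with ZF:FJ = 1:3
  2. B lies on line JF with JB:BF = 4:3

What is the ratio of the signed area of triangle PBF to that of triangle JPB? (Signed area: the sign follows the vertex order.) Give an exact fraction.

[PBF]:[JPB] = -3/4

Assign P = (0, 0), Z = (1, 0), J = (0, 1) — the answer is frame-independent, so this choice is without loss of generality.
1. F lies on line ZJ with ZF:FJ = 1:3 ⇒ F = (3/4, 1/4)
2. B lies on line JF with JB:BF = 4:3 ⇒ B = (3/7, 4/7)
2·[PBF] = -9/28, 2·[JPB] = 3/7
[PBF]:[JPB] = -9/28:3/7 = -3/4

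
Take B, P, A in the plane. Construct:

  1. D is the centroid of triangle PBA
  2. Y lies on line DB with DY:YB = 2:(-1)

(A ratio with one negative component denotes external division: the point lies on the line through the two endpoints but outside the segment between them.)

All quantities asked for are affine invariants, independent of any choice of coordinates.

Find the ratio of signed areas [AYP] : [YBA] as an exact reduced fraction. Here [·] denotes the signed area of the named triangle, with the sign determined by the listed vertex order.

Assign B = (0, 0), P = (1, 0), A = (0, 1) — the answer is frame-independent, so this choice is without loss of generality.
1. D is the centroid of triangle PBA ⇒ D = (1/3, 1/3)
2. Y lies on line DB with DY:YB = 2:(-1) ⇒ Y = (-1/3, -1/3)
2·[AYP] = 5/3, 2·[YBA] = 1/3
[AYP]:[YBA] = 5/3:1/3 = 5

[AYP]:[YBA] = 5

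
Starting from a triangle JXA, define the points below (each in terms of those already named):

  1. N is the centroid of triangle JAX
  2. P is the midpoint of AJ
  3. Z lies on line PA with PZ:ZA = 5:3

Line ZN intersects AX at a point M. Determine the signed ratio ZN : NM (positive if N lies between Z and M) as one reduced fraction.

Work in coordinates with J = (0, 0), X = (1, 0), A = (0, 1).
1. N is the centroid of triangle JAX ⇒ N = (1/3, 1/3)
2. P is the midpoint of AJ ⇒ P = (0, 1/2)
3. Z lies on line PA with PZ:ZA = 5:3 ⇒ Z = (0, 13/16)
line ZN meets AX at M = (-3/7, 10/7)
N = Z + t·(M−Z) with t = -7/9, so ZN:NM = -7/9:16/9

ZN:NM = -7/16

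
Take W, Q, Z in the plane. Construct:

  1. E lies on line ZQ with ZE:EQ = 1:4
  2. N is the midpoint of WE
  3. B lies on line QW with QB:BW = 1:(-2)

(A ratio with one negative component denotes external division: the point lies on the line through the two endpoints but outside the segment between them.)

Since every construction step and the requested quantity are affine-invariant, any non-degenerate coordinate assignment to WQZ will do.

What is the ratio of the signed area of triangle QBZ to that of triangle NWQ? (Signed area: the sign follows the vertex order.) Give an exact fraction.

[QBZ]:[NWQ] = 5/2

Set W = (0, 0), Q = (1, 0), Z = (0, 1); any affine frame gives the same invariant.
1. E lies on line ZQ with ZE:EQ = 1:4 ⇒ E = (1/5, 4/5)
2. N is the midpoint of WE ⇒ N = (1/10, 2/5)
3. B lies on line QW with QB:BW = 1:(-2) ⇒ B = (2, 0)
2·[QBZ] = 1, 2·[NWQ] = 2/5
[QBZ]:[NWQ] = 1:2/5 = 5/2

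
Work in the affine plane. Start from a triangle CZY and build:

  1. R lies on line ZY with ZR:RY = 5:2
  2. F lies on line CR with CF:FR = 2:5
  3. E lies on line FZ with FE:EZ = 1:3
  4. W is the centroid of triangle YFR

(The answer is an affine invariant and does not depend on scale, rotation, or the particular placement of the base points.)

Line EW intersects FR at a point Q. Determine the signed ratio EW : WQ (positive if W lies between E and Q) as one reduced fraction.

Work in coordinates with C = (0, 0), Z = (1, 0), Y = (0, 1).
1. R lies on line ZY with ZR:RY = 5:2 ⇒ R = (2/7, 5/7)
2. F lies on line CR with CF:FR = 2:5 ⇒ F = (4/49, 10/49)
3. E lies on line FZ with FE:EZ = 1:3 ⇒ E = (61/196, 15/98)
4. W is the centroid of triangle YFR ⇒ W = (6/49, 94/147)
line EW meets FR at Q = (212/1127, 530/1127)
W = E + t·(Q−E) with t = 23/15, so EW:WQ = 23/15:-8/15

EW:WQ = -23/8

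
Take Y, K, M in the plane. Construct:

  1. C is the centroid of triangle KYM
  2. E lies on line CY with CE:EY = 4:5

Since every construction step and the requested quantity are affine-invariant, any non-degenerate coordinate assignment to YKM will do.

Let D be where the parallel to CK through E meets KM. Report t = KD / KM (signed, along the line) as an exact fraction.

t = -4/9

Choose coordinates Y = (0, 0), K = (1, 0), M = (0, 1).
1. C is the centroid of triangle KYM ⇒ C = (1/3, 1/3)
2. E lies on line CY with CE:EY = 4:5 ⇒ E = (5/27, 5/27)
through E parallel to CK: direction (2/3, -1/3); meets KM at D = (13/9, -4/9)
D = K + t·(M−K) with t = -4/9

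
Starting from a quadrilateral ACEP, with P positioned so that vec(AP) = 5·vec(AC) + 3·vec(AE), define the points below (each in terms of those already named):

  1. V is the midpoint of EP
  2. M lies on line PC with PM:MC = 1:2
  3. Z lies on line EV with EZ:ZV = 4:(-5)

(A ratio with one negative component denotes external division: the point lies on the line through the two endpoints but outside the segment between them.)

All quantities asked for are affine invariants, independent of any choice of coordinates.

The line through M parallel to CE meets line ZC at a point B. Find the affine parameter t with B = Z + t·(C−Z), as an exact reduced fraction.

t = 4/3

Set A = (0, 0), C = (1, 0), E = (0, 1), P = (5, 3); any affine frame gives the same invariant.
1. V is the midpoint of EP ⇒ V = (5/2, 2)
2. M lies on line PC with PM:MC = 1:2 ⇒ M = (11/3, 2)
3. Z lies on line EV with EZ:ZV = 4:(-5) ⇒ Z = (-10, -3)
through M parallel to CE: direction (-1, 1); meets ZC at B = (14/3, 1)
B = Z + t·(C−Z) with t = 4/3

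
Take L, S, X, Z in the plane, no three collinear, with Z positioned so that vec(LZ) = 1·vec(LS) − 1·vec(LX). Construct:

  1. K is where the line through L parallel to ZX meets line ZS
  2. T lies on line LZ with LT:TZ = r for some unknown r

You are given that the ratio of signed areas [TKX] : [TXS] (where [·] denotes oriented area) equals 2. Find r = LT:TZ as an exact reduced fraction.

Set L = (0, 0), S = (1, 0), X = (0, 1), Z = (1, -1); any affine frame gives the same invariant.
1. K is where the line through L parallel to ZX meets line ZS ⇒ K = (1, -2)
2. With LT:TZ = r, write λ = r/(r+1) so T = L + λ·(Z−L); T is affine-linear in λ
Every point depending on T is an affine combination of T and λ-independent points, so each such coordinate is linear in λ; the λ² term in each signed area is a multiple of (Z−L)×(Z−L) = 0, so 2·[TKX] and 2·[TXS] are each linear in λ. Evaluating at λ=0 and λ=1:
  2·[TKX] = -2·λ + 1,   2·[TXS] = -1
So [TKX]:[TXS] = (-2·λ + 1) / (-1). Setting this equal to 2:
  -2·λ + 1 = 2·(-1)  ⇒  λ = 3/2
Then r = λ/(1−λ) = (3/2)/(-1/2) = -3. Check: with r = -3, T = (3/2, -3/2) and [TKX]:[TXS] = 2 as required.

r = -3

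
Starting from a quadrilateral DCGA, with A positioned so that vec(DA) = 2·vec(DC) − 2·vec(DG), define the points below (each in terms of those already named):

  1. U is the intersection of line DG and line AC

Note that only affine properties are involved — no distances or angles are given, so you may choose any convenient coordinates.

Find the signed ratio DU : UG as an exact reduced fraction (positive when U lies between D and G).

DU:UG = -2

Assign D = (0, 0), C = (1, 0), G = (0, 1), A = (2, -2) — the answer is frame-independent, so this choice is without loss of generality.
1. U is the intersection of line DG and line AC ⇒ U = (0, 2)
U = D + t·(G−D) with t = 2, so DU:UG = t:(1−t) = 2:-1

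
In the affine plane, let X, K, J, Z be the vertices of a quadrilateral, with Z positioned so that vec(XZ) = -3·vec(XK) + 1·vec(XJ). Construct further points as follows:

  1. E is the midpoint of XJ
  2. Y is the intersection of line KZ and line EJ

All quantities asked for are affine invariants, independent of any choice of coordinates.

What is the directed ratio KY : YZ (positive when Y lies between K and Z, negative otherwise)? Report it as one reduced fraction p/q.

KY:YZ = 1/3

Work in coordinates with X = (0, 0), K = (1, 0), J = (0, 1), Z = (-3, 1).
1. E is the midpoint of XJ ⇒ E = (0, 1/2)
2. Y is the intersection of line KZ and line EJ ⇒ Y = (0, 1/4)
Y = K + t·(Z−K) with t = 1/4, so KY:YZ = t:(1−t) = 1/4:3/4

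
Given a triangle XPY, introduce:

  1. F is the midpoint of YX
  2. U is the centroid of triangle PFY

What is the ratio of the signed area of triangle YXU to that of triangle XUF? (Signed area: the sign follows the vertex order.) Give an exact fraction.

[YXU]:[XUF] = 2

Assign X = (0, 0), P = (1, 0), Y = (0, 1) — the answer is frame-independent, so this choice is without loss of generality.
1. F is the midpoint of YX ⇒ F = (0, 1/2)
2. U is the centroid of triangle PFY ⇒ U = (1/3, 1/2)
2·[YXU] = 1/3, 2·[XUF] = 1/6
[YXU]:[XUF] = 1/3:1/6 = 2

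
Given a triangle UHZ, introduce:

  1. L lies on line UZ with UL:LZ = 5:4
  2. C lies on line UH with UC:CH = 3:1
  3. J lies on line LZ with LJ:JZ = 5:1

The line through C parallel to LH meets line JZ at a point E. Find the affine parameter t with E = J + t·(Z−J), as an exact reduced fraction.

Work in coordinates with U = (0, 0), H = (1, 0), Z = (0, 1).
1. L lies on line UZ with UL:LZ = 5:4 ⇒ L = (0, 5/9)
2. C lies on line UH with UC:CH = 3:1 ⇒ C = (3/4, 0)
3. J lies on line LZ with LJ:JZ = 5:1 ⇒ J = (0, 25/27)
through C parallel to LH: direction (1, -5/9); meets JZ at E = (0, 5/12)
E = J + t·(Z−J) with t = -55/8

t = -55/8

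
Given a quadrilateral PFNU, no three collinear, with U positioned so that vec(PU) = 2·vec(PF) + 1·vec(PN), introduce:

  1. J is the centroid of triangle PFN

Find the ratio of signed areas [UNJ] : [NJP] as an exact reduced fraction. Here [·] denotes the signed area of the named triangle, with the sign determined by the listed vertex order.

Work in coordinates with P = (0, 0), F = (1, 0), N = (0, 1), U = (2, 1).
1. J is the centroid of triangle PFN ⇒ J = (1/3, 1/3)
2·[UNJ] = 4/3, 2·[NJP] = -1/3
[UNJ]:[NJP] = 4/3:-1/3 = -4

[UNJ]:[NJP] = -4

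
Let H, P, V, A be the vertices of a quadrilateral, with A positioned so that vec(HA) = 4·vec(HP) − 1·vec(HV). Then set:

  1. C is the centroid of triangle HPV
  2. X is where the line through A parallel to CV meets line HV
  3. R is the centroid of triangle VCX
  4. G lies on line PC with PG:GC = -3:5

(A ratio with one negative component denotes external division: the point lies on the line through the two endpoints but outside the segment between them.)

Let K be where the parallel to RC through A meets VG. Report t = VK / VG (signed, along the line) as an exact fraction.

t = 84/41

Work in coordinates with H = (0, 0), P = (1, 0), V = (0, 1), A = (4, -1).
1. C is the centroid of triangle HPV ⇒ C = (1/3, 1/3)
2. X is where the line through A parallel to CV meets line HV ⇒ X = (0, 7)
3. R is the centroid of triangle VCX ⇒ R = (1/9, 25/9)
4. G lies on line PC with PG:GC = -3:5 ⇒ G = (2, -1/2)
through A parallel to RC: direction (2/9, -22/9); meets VG at K = (168/41, -85/41)
K = V + t·(G−V) with t = 84/41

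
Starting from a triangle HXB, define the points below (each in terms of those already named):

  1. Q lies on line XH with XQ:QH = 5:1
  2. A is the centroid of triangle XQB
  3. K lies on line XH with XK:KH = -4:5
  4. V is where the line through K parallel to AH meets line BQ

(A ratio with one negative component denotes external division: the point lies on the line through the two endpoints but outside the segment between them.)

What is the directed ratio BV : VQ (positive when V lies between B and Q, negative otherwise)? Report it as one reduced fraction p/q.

Work in coordinates with H = (0, 0), X = (1, 0), B = (0, 1).
1. Q lies on line XH with XQ:QH = 5:1 ⇒ Q = (1/6, 0)
2. A is the centroid of triangle XQB ⇒ A = (7/18, 1/3)
3. K lies on line XH with XK:KH = -4:5 ⇒ K = (5, 0)
4. V is where the line through K parallel to AH meets line BQ ⇒ V = (37/48, -29/8)
V = B + t·(Q−B) with t = 37/8, so BV:VQ = t:(1−t) = 37/8:-29/8

BV:VQ = -37/29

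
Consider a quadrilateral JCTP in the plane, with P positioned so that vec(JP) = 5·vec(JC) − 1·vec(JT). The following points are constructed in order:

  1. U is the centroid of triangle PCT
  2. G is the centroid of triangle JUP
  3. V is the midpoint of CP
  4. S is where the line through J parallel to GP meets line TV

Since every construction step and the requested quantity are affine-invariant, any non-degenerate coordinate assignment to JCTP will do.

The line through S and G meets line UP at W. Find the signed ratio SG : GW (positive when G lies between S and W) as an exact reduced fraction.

Work in coordinates with J = (0, 0), C = (1, 0), T = (0, 1), P = (5, -1).
1. U is the centroid of triangle PCT ⇒ U = (2, 0)
2. G is the centroid of triangle JUP ⇒ G = (7/3, -1/3)
3. V is the midpoint of CP ⇒ V = (3, -1/2)
4. S is where the line through J parallel to GP meets line TV ⇒ S = (4, -1)
line SG meets UP at W = (-1, 1)
G = S + t·(W−S) with t = 1/3, so SG:GW = 1/3:2/3

SG:GW = 1/2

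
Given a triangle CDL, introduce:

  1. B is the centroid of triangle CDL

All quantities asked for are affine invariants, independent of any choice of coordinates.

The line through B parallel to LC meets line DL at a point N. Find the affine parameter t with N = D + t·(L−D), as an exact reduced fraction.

t = 2/3

Choose coordinates C = (0, 0), D = (1, 0), L = (0, 1).
1. B is the centroid of triangle CDL ⇒ B = (1/3, 1/3)
through B parallel to LC: direction (0, -1); meets DL at N = (1/3, 2/3)
N = D + t·(L−D) with t = 2/3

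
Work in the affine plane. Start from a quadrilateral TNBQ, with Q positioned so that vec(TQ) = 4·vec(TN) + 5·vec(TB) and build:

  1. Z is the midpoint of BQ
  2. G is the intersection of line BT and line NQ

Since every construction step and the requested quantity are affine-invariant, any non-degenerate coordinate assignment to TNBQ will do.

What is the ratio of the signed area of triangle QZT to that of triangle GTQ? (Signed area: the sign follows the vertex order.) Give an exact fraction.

Choose coordinates T = (0, 0), N = (1, 0), B = (0, 1), Q = (4, 5).
1. Z is the midpoint of BQ ⇒ Z = (2, 3)
2. G is the intersection of line BT and line NQ ⇒ G = (0, -5/3)
2·[QZT] = 2, 2·[GTQ] = -20/3
[QZT]:[GTQ] = 2:-20/3 = -3/10

[QZT]:[GTQ] = -3/10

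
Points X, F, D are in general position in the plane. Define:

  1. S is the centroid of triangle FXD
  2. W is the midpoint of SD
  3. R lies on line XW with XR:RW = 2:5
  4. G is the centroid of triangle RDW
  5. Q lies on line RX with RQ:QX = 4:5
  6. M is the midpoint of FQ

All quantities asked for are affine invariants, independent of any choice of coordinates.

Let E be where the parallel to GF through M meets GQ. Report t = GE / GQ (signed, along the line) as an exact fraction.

Set X = (0, 0), F = (1, 0), D = (0, 1); any affine frame gives the same invariant.
1. S is the centroid of triangle FXD ⇒ S = (1/3, 1/3)
2. W is the midpoint of SD ⇒ W = (1/6, 2/3)
3. R lies on line XW with XR:RW = 2:5 ⇒ R = (1/21, 4/21)
4. G is the centroid of triangle RDW ⇒ G = (1/14, 13/21)
5. Q lies on line RX with RQ:QX = 4:5 ⇒ Q = (5/189, 20/189)
6. M is the midpoint of FQ ⇒ M = (97/189, 10/189)
through M parallel to GF: direction (13/14, -13/21); meets GQ at E = (37/756, 137/378)
E = G + t·(Q−G) with t = 1/2

t = 1/2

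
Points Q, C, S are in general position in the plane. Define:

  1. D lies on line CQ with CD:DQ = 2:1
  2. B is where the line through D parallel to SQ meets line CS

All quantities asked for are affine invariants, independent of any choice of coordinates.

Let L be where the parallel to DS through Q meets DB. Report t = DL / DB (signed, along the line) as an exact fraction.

t = -3/2

Work in coordinates with Q = (0, 0), C = (1, 0), S = (0, 1).
1. D lies on line CQ with CD:DQ = 2:1 ⇒ D = (1/3, 0)
2. B is where the line through D parallel to SQ meets line CS ⇒ B = (1/3, 2/3)
through Q parallel to DS: direction (-1/3, 1); meets DB at L = (1/3, -1)
L = D + t·(B−D) with t = -3/2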